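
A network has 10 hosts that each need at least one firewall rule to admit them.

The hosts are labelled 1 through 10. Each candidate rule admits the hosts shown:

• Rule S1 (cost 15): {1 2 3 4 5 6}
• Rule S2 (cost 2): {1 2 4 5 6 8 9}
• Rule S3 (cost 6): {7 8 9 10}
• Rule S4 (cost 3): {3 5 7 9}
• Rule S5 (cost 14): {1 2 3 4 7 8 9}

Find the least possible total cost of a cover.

S2, S3, S4 together cover every host (S2 ∪ S3 ∪ S4 = {1, 2, 3, 4, 5, 6, 7, 8, 9, 10}); total cost 2 + 6 + 3 = 11.
No covering selection has total cost below 11.

11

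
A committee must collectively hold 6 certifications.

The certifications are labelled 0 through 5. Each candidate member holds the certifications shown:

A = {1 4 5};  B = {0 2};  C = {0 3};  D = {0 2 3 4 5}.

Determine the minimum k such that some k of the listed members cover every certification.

Take {A, D}. Their union is {0, 1, 2, 3, 4, 5}, which is all 6 certifications.
No single member has all 6 certifications (the largest, D, has 5), so 2 is optimal.

2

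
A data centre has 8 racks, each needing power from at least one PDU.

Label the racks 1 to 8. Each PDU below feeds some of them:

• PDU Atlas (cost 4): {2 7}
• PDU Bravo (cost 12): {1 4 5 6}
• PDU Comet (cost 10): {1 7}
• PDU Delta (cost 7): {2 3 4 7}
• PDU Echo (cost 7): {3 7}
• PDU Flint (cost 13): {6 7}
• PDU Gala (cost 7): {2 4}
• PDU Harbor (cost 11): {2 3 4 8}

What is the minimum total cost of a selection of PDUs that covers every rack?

Atlas, Bravo, Harbor together cover every rack (Atlas ∪ Bravo ∪ Harbor = {1, 2, 3, 4, 5, 6, 7, 8}); total cost 4 + 12 + 11 = 27.
The greedy pick Delta, Bravo, Harbor costs 30; no covering selection beats 27.

27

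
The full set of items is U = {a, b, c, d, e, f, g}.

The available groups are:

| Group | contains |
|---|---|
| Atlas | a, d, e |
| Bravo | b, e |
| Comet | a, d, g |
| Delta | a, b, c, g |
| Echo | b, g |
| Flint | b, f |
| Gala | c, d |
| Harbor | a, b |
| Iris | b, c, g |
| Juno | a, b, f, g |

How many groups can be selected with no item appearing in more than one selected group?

Echo, Gala are pairwise disjoint (Echo={b,g}; Gala={c,d}).
Every remaining group overlaps one of these, and no 3 of the listed groups are pairwise disjoint, so 2 is the maximum.

2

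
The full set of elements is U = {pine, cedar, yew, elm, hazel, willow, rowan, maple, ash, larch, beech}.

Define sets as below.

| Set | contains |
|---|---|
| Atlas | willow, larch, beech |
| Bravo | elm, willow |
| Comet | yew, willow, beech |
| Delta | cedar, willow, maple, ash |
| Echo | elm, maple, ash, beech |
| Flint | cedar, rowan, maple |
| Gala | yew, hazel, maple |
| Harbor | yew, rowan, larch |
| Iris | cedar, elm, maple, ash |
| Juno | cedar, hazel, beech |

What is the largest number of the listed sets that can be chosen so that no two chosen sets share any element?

3

Bravo, Harbor, Juno are pairwise disjoint (Bravo={elm,willow}; Harbor={yew,rowan,larch}; Juno={cedar,hazel,beech}).
Every remaining set overlaps one of these, and no 4 of the listed sets are pairwise disjoint, so 3 is the maximum.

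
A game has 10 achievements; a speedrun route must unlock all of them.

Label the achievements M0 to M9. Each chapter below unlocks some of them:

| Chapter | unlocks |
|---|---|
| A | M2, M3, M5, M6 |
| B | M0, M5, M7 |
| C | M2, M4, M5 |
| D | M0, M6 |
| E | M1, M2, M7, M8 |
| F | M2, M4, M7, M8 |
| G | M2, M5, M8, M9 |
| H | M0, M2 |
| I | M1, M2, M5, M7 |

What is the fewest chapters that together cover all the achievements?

5

A and C and D and E and G together: A ∪ C ∪ D ∪ E ∪ G = {M0, M1, M2, M3, M4, M5, M6, M7, M8, M9} — every achievement is covered.
No 4 of the 9 chapters cover everything (all 126 combinations miss at least one achievement), so 5 is optimal.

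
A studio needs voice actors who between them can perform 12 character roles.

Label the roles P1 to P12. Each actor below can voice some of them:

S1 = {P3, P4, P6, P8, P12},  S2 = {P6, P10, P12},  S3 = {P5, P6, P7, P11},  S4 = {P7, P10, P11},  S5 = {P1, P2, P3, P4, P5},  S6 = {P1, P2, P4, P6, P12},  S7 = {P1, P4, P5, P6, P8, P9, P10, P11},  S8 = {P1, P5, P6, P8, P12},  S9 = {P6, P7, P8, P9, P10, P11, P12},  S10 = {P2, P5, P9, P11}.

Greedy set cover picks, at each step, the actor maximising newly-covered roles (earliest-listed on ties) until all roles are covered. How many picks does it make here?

Greedy: pick S7 (covers 8 new) → pick S1 (covers 2 new) → pick S3 (covers 1 new) → pick S5 (covers 1 new). Total picks: 4.
(The true minimum cover uses only 2 actors, so greedy is not optimal here.)

4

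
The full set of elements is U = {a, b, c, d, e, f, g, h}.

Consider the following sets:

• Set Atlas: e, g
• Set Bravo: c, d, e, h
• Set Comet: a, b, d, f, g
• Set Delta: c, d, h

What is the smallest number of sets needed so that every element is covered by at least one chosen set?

2

Bravo and Comet together: Bravo ∪ Comet = {a, b, c, d, e, f, g, h} — every element is covered.
No single set has all 8 elements (the largest, Comet, has 5), so 2 is optimal.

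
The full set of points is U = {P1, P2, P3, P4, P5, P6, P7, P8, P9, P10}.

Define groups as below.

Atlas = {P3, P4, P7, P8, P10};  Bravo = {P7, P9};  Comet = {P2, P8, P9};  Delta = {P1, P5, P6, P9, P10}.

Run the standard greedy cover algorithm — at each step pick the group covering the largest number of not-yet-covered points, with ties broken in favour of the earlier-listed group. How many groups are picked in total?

3

Greedy: pick Atlas (covers 5 new) → pick Delta (covers 4 new) → pick Comet (covers 1 new). Total picks: 3.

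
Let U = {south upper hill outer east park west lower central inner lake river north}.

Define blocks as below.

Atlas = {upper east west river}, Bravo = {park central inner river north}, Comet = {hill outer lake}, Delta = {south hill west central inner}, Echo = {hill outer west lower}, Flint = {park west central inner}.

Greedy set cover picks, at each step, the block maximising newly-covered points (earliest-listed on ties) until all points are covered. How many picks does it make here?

Greedy: pick Bravo (covers 5 new) → pick Echo (covers 4 new) → pick Atlas (covers 2 new) → pick Comet (covers 1 new) → pick Delta (covers 1 new). Total picks: 5.

5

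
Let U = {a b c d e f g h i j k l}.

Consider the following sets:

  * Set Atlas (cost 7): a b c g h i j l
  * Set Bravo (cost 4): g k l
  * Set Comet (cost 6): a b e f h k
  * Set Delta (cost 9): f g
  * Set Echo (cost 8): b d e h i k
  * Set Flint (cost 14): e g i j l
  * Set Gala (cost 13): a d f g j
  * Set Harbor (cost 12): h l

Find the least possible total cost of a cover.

Atlas, Comet, Echo together cover every element (Atlas ∪ Comet ∪ Echo = {a, b, c, d, e, f, g, h, i, j, k, l}); total cost 7 + 6 + 8 = 21.
No covering selection has total cost below 21.

21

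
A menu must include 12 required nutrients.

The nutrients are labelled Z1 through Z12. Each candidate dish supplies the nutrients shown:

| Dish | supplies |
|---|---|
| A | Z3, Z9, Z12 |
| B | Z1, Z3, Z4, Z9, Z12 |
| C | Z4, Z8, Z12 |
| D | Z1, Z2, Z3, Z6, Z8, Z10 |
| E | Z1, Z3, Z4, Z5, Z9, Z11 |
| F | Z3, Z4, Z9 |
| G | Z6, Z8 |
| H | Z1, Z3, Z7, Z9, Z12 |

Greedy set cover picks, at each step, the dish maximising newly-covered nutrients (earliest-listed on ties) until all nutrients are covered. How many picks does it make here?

Greedy: pick D (covers 6 new) → pick E (covers 4 new) → pick H (covers 2 new). Total picks: 3.

3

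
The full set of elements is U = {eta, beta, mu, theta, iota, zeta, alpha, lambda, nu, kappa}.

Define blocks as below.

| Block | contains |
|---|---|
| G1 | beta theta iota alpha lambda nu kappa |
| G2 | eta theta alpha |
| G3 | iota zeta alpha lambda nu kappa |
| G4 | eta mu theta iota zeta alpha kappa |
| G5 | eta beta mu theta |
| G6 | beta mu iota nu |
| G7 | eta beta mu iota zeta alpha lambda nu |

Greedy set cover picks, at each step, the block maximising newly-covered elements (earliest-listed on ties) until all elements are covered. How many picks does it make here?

2

Greedy: pick G7 (covers 8 new) → pick G1 (covers 2 new). Total picks: 2.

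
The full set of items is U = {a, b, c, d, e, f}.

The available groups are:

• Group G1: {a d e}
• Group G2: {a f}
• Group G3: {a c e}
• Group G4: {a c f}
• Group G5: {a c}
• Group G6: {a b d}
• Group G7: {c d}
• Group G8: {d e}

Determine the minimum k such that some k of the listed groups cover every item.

3

G4, G6, and G8 cover everything between them: the union {a, b, c, d, e, f} is all of U.
Only G6 contains b, so G6 is forced; the remaining 3 items need at least 2 more groups (each remaining group adds at most 2) — so at least 3 groups are needed, and 3 is optimal.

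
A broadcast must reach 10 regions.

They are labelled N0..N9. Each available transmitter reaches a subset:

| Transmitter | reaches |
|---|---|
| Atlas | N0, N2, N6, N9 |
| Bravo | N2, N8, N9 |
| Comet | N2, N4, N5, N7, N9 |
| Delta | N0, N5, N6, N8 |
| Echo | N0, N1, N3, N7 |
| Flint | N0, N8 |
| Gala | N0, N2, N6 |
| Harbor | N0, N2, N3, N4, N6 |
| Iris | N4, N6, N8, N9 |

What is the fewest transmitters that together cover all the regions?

3

Comet and Echo and Iris together: Comet ∪ Echo ∪ Iris = {N0, N1, N2, N3, N4, N5, N6, N7, N8, N9} — every region is covered.
Only Echo contains N1, so Echo is forced; the remaining 6 regions need at least 2 more transmitters (each remaining transmitter adds at most 4) — so at least 3 transmitters are needed, and 3 is optimal.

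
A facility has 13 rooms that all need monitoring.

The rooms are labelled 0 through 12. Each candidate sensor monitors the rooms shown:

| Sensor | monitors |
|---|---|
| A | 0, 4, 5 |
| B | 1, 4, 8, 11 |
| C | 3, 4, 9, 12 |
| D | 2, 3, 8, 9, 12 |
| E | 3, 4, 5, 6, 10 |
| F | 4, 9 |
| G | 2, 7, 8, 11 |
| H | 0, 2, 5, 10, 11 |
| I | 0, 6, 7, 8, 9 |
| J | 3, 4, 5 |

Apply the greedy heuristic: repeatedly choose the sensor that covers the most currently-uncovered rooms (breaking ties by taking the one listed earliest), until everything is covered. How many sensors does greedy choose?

4

Greedy: pick D (covers 5 new) → pick E (covers 4 new) → pick B (covers 2 new) → pick I (covers 2 new). Total picks: 4.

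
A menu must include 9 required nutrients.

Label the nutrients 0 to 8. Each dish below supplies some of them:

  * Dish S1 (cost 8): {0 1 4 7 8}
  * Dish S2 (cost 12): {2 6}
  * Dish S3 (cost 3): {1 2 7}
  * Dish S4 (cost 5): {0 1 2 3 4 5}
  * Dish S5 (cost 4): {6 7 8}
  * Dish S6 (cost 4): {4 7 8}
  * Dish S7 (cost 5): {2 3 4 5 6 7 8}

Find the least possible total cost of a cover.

S4, S5 together cover every nutrient (S4 ∪ S5 = {0, 1, 2, 3, 4, 5, 6, 7, 8}); total cost 5 + 4 = 9.
The greedy pick S7, S4 costs 10; no covering selection beats 9.

9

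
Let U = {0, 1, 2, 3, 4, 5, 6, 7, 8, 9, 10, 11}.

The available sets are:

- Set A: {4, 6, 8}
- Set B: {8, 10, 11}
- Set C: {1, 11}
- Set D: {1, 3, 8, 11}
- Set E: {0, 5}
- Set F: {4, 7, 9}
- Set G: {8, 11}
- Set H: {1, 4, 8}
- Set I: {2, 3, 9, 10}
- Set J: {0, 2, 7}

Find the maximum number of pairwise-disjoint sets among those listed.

4

A, C, E, I are pairwise disjoint (A={4,6,8}; C={1,11}; E={0,5}; I={2,3,9,10}).
Every remaining set overlaps one of these, and no 5 of the listed sets are pairwise disjoint, so 4 is the maximum.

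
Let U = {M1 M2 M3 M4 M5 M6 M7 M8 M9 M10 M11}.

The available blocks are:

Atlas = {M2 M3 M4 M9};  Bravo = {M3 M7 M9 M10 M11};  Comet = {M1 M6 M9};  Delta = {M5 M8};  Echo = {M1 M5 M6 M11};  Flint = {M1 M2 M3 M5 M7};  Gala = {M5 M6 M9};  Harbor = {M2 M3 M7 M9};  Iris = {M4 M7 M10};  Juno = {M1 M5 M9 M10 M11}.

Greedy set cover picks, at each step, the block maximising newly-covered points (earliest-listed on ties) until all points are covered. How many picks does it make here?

Greedy: pick Bravo (covers 5 new) → pick Echo (covers 3 new) → pick Atlas (covers 2 new) → pick Delta (covers 1 new). Total picks: 4.

4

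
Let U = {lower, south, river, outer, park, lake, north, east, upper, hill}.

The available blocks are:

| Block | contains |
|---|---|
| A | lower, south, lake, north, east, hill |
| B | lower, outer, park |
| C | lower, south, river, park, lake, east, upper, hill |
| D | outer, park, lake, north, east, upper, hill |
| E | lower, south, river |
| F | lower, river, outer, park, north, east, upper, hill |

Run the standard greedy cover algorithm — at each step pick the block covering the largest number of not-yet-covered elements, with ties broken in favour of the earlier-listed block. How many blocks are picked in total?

Greedy: pick C (covers 8 new) → pick D (covers 2 new). Total picks: 2.

2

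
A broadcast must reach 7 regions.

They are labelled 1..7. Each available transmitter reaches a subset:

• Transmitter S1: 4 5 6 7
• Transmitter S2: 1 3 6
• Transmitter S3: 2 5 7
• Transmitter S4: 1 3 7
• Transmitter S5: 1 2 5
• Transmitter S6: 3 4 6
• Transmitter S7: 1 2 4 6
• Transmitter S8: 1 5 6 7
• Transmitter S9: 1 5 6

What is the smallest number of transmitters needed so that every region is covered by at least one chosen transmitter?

Take {S4, S7, S8}. Their union is {1, 2, 3, 4, 5, 6, 7}, which is all 7 regions.
No 2 of the 9 transmitters cover everything (all 36 combinations miss at least one region), so 3 is optimal.

3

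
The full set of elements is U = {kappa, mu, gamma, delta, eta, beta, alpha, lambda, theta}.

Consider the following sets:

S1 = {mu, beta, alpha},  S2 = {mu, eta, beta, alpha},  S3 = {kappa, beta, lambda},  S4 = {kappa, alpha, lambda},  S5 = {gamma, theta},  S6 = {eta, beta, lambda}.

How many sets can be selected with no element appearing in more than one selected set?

S1, S5 are pairwise disjoint (S1={mu,beta,alpha}; S5={gamma,theta}).
Every remaining set overlaps one of these, and no 3 of the listed sets are pairwise disjoint, so 2 is the maximum.

2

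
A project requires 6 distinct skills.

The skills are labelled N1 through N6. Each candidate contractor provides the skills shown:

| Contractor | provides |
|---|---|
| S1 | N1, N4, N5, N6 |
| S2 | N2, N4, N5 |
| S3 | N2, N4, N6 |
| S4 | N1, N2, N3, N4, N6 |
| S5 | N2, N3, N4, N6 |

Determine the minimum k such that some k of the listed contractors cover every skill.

S1 and S4 together: S1 ∪ S4 = {N1, N2, N3, N4, N5, N6} — every skill is covered.
No single contractor has all 6 skills (the largest, S4, has 5), so 2 is optimal.

2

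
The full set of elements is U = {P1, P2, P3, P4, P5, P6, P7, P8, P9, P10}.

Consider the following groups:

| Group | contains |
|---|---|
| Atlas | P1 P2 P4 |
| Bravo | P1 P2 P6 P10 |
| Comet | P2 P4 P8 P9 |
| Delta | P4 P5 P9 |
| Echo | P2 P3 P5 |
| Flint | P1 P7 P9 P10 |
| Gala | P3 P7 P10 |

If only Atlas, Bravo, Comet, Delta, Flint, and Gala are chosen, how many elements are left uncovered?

Union of Atlas, Bravo, Comet, Delta, Flint, Gala = {P1, P2, P3, P4, P5, P6, P7, P8, P9, P10} — that's every element, so 0 are uncovered.

0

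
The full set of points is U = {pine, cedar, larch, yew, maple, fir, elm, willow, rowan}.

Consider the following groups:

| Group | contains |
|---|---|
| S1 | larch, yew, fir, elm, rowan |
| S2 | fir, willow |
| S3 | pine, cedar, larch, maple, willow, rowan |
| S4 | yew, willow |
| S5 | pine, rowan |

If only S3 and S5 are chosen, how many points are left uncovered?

3

Union of S3, S5 = {pine, cedar, larch, maple, willow, rowan}.
Not covered: yew, fir, elm — 3 points.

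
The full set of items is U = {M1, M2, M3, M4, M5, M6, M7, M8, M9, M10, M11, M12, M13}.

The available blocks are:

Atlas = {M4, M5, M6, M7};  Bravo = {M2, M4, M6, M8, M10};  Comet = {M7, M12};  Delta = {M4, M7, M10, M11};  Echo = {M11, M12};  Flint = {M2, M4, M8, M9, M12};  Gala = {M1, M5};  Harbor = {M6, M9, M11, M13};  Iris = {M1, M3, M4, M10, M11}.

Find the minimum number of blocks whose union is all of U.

4

Atlas and Flint and Harbor and Iris together: Atlas ∪ Flint ∪ Harbor ∪ Iris = {M1, M2, M3, M4, M5, M6, M7, M8, M9, M10, M11, M12, M13} — every item is covered.
Only Harbor contains M13, so Harbor is forced; the remaining 9 items need at least 3 more blocks (each remaining block adds at most 4) — so at least 4 blocks are needed, and 4 is optimal.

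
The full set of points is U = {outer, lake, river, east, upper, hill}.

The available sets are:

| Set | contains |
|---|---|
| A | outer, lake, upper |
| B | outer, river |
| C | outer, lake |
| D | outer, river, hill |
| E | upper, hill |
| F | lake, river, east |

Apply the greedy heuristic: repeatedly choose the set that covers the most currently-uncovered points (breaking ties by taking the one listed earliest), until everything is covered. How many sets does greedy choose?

Greedy: pick A (covers 3 new) → pick D (covers 2 new) → pick F (covers 1 new). Total picks: 3.

3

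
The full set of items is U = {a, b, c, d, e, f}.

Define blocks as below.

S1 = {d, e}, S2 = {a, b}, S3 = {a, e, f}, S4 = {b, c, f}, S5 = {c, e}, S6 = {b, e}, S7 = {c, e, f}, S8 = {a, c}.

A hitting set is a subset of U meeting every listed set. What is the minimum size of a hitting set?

H = {a, b, e} meets every block (each contains at least one member of H), and |H| = 3.
No choice of 2 items meets every block, so 3 is the minimum.

3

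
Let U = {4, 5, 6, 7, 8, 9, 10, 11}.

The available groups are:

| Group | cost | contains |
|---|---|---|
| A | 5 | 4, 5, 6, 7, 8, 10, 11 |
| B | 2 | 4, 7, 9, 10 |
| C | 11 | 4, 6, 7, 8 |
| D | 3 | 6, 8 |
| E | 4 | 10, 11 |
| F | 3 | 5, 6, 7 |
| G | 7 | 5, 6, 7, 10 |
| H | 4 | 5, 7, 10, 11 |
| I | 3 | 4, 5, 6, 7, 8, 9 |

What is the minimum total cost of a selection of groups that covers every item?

7

H, I together cover every item (H ∪ I = {4, 5, 6, 7, 8, 9, 10, 11}); total cost 4 + 3 = 7.
The greedy pick B, I, E costs 9; no covering selection beats 7.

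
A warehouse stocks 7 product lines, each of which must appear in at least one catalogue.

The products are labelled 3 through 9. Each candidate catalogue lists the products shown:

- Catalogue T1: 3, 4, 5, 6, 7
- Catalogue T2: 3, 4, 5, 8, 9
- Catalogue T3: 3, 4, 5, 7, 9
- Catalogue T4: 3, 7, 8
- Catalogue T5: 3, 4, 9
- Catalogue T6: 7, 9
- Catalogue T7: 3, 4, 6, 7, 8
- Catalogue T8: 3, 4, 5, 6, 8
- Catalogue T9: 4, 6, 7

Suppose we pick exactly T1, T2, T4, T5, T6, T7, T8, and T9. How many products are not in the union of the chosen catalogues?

Union of T1, T2, T4, T5, T6, T7, T8, T9 = {3, 4, 5, 6, 7, 8, 9} — that's every product, so 0 are uncovered.

0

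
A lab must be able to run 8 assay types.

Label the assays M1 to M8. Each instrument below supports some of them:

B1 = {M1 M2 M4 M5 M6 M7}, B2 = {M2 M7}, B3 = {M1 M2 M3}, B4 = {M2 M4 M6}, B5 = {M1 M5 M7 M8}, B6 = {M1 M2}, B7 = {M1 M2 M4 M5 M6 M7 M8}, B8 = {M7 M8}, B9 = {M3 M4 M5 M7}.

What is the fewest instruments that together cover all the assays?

2

Take {B3, B7}. Their union is {M1, M2, M3, M4, M5, M6, M7, M8}, which is all 8 assays.
No single instrument has all 8 assays (the largest, B7, has 7), so 2 is optimal.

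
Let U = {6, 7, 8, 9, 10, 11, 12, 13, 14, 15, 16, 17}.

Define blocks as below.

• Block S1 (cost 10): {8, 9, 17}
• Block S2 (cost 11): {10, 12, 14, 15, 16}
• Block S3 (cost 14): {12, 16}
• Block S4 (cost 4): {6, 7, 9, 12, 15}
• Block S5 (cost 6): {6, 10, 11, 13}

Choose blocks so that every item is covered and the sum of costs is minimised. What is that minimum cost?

31

S1, S2, S4, S5 together cover every item (S1 ∪ S2 ∪ S4 ∪ S5 = {6, 7, 8, 9, 10, 11, 12, 13, 14, 15, 16, 17}); total cost 10 + 11 + 4 + 6 = 31.
No covering selection has total cost below 31.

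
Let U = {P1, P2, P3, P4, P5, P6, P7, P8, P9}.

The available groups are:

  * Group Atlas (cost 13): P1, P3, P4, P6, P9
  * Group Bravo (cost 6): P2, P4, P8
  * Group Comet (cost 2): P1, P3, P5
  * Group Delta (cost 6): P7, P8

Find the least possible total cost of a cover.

27

Atlas, Bravo, Comet, Delta together cover every element (Atlas ∪ Bravo ∪ Comet ∪ Delta = {P1, P2, P3, P4, P5, P6, P7, P8, P9}); total cost 13 + 6 + 2 + 6 = 27.
No covering selection has total cost below 27.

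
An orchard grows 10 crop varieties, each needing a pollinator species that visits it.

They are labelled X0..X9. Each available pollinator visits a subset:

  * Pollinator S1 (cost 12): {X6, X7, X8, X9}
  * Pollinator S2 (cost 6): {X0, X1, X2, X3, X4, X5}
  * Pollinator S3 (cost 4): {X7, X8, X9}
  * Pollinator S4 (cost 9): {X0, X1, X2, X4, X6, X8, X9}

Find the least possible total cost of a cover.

S1, S2 together cover every variety (S1 ∪ S2 = {X0, X1, X2, X3, X4, X5, X6, X7, X8, X9}); total cost 12 + 6 = 18.
The greedy pick S2, S3, S4 costs 19; no covering selection beats 18.

18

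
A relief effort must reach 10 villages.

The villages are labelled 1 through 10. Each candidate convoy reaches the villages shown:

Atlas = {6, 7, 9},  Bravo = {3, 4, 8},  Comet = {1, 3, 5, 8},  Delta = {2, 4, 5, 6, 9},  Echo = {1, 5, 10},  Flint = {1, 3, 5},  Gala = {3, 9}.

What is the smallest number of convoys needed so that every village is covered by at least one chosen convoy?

4

Take {Atlas, Comet, Delta, Echo}. Their union is {1, 2, 3, 4, 5, 6, 7, 8, 9, 10}, which is all 10 villages.
No 3 of the 7 convoys cover everything (all 35 combinations miss at least one village), so 4 is optimal.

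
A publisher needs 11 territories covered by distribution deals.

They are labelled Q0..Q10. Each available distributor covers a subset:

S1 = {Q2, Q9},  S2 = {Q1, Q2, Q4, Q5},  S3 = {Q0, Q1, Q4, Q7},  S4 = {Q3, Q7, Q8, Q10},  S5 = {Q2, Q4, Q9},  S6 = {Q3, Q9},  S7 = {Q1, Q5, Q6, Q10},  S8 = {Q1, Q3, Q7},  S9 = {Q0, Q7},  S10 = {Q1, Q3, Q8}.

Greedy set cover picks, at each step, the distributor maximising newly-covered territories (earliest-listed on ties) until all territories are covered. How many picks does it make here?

5

Greedy: pick S2 (covers 4 new) → pick S4 (covers 4 new) → pick S1 (covers 1 new) → pick S3 (covers 1 new) → pick S7 (covers 1 new). Total picks: 5.
(The true minimum cover uses only 4 distributors, so greedy is not optimal here.)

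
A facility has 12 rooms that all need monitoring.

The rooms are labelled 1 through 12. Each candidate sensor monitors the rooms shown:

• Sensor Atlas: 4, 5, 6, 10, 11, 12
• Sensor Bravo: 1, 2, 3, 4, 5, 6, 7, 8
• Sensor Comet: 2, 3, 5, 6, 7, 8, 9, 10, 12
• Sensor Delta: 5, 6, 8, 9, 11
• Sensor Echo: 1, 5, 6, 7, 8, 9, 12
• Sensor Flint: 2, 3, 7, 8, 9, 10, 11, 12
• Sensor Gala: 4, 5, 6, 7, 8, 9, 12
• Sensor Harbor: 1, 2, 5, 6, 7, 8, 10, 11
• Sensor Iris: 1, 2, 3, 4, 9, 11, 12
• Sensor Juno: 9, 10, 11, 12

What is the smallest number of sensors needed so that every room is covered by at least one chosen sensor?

2

Bravo and Juno together: Bravo ∪ Juno = {1, 2, 3, 4, 5, 6, 7, 8, 9, 10, 11, 12} — every room is covered.
No single sensor has all 12 rooms (the largest, Comet, has 9), so 2 is optimal.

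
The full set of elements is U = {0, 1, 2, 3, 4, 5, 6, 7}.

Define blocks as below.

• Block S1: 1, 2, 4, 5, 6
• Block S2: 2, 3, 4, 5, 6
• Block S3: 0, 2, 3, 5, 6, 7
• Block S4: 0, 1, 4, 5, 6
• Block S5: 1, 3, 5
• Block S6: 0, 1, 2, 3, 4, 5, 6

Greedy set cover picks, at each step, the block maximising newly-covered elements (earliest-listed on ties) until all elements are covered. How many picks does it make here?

Greedy: pick S6 (covers 7 new) → pick S3 (covers 1 new). Total picks: 2.

2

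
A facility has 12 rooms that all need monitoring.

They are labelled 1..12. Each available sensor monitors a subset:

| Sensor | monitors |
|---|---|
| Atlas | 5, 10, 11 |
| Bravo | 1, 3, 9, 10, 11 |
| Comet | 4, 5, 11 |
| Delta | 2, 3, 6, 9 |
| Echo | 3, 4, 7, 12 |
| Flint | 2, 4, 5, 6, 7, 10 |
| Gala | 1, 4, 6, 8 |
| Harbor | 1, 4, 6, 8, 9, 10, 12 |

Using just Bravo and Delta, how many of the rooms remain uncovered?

5

Union of Bravo, Delta = {1, 2, 3, 6, 9, 10, 11}.
Not covered: 4, 5, 7, 8, 12 — 5 rooms.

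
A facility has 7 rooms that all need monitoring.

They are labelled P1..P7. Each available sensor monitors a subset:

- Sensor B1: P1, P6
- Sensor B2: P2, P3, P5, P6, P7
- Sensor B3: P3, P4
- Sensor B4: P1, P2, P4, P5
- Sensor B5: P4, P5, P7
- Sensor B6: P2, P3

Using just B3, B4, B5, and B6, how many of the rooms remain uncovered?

Union of B3, B4, B5, B6 = {P1, P2, P3, P4, P5, P7}.
Not covered: P6 — 1 room.

1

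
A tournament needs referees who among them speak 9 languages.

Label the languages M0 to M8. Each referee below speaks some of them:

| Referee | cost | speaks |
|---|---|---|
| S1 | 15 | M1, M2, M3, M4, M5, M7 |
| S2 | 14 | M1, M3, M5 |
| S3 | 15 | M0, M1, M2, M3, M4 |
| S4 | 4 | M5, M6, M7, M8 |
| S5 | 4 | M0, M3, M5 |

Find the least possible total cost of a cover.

S3, S4 together cover every language (S3 ∪ S4 = {M0, M1, M2, M3, M4, M5, M6, M7, M8}); total cost 15 + 4 = 19.
The greedy pick S4, S5, S1 costs 23; no covering selection beats 19.

19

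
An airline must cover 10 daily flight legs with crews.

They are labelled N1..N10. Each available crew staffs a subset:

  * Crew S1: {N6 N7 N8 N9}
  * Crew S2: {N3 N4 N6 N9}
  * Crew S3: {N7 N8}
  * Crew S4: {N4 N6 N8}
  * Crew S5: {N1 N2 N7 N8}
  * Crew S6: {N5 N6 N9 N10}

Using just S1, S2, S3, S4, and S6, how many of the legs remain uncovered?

2

Union of S1, S2, S3, S4, S6 = {N3, N4, N5, N6, N7, N8, N9, N10}.
Not covered: N1, N2 — 2 legs.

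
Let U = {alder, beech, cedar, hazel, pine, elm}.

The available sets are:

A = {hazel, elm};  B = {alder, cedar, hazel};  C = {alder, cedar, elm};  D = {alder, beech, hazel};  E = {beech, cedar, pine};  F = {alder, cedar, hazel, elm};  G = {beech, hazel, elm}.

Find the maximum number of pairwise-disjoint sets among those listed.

2

A, E are pairwise disjoint (A={hazel,elm}; E={beech,cedar,pine}).
Every remaining set overlaps one of these, and no 3 of the listed sets are pairwise disjoint, so 2 is the maximum.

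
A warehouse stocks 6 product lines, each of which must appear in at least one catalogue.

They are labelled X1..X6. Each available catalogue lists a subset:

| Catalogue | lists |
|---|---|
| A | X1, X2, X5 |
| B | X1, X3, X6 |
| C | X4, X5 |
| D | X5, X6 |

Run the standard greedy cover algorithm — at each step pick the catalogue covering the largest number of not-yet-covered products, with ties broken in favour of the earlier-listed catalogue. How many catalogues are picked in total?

3

Greedy: pick A (covers 3 new) → pick B (covers 2 new) → pick C (covers 1 new). Total picks: 3.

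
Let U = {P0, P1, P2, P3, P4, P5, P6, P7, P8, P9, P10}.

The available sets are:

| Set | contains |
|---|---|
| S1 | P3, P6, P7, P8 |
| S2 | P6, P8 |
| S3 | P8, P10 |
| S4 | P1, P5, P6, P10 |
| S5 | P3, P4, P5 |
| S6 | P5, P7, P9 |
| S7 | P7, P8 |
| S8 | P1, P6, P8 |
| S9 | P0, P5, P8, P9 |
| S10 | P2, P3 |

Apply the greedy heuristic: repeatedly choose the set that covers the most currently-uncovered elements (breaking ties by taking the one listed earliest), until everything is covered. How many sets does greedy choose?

Greedy: pick S1 (covers 4 new) → pick S4 (covers 3 new) → pick S9 (covers 2 new) → pick S5 (covers 1 new) → pick S10 (covers 1 new). Total picks: 5.

5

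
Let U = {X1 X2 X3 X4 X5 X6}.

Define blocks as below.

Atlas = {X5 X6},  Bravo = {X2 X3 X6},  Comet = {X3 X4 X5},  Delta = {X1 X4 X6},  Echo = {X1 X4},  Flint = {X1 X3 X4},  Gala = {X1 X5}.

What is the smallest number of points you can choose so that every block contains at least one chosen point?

The 3 points {X1, X3, X5} hit every block.
No choice of 2 points meets every block, so 3 is the minimum.

3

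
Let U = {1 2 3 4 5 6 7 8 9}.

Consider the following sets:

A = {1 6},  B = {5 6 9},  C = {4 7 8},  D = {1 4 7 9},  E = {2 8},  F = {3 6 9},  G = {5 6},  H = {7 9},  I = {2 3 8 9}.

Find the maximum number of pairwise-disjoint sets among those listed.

D, E, G are pairwise disjoint (D={1,4,7,9}; E={2,8}; G={5,6}).
Every remaining set overlaps one of these, and no 4 of the listed sets are pairwise disjoint, so 3 is the maximum.

3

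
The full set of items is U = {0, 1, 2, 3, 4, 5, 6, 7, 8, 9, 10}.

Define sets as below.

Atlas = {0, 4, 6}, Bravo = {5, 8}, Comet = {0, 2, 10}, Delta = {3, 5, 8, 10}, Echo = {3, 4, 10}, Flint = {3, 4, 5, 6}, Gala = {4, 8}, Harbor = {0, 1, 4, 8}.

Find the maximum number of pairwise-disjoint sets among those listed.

Atlas, Delta are pairwise disjoint (Atlas={0,4,6}; Delta={3,5,8,10}).
Every remaining set overlaps one of these, and no 3 of the listed sets are pairwise disjoint, so 2 is the maximum.

2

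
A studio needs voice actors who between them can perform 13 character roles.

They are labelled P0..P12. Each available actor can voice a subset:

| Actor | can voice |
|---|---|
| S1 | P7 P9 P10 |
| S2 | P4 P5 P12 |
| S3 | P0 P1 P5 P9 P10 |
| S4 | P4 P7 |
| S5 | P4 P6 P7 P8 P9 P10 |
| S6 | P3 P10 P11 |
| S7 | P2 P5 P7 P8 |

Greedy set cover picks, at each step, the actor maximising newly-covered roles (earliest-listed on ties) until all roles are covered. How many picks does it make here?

Greedy: pick S5 (covers 6 new) → pick S3 (covers 3 new) → pick S6 (covers 2 new) → pick S2 (covers 1 new) → pick S7 (covers 1 new). Total picks: 5.

5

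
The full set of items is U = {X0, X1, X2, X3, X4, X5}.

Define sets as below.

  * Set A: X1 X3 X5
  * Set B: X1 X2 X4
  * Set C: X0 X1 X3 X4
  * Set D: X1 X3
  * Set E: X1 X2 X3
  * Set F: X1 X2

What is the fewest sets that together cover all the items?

A and C and F together: A ∪ C ∪ F = {X0, X1, X2, X3, X4, X5} — every item is covered.
Only C contains X0, so C is forced; the remaining 2 items need at least 2 more sets (each remaining set adds at most 1) — so at least 3 sets are needed, and 3 is optimal.

3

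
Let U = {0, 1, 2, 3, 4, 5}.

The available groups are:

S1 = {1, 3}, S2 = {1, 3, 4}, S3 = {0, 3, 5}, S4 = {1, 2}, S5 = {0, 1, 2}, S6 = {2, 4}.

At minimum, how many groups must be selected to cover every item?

S1 and S3 and S6 together: S1 ∪ S3 ∪ S6 = {0, 1, 2, 3, 4, 5} — every item is covered.
Only S3 contains 5, so S3 is forced; the remaining 3 items need at least 2 more groups (each remaining group adds at most 2) — so at least 3 groups are needed, and 3 is optimal.

3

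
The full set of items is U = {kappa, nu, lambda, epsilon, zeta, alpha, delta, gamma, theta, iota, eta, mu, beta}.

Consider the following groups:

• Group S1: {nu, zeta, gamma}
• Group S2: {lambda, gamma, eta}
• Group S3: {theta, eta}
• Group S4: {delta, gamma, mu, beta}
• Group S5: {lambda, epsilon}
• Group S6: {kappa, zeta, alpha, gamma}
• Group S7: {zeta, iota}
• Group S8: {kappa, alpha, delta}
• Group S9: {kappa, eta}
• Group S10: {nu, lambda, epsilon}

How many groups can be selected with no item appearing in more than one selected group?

4

S3, S5, S7, S8 are pairwise disjoint (S3={theta,eta}; S5={lambda,epsilon}; S7={zeta,iota}; S8={kappa,alpha,delta}).
Every remaining group overlaps one of these, and no 5 of the listed groups are pairwise disjoint, so 4 is the maximum.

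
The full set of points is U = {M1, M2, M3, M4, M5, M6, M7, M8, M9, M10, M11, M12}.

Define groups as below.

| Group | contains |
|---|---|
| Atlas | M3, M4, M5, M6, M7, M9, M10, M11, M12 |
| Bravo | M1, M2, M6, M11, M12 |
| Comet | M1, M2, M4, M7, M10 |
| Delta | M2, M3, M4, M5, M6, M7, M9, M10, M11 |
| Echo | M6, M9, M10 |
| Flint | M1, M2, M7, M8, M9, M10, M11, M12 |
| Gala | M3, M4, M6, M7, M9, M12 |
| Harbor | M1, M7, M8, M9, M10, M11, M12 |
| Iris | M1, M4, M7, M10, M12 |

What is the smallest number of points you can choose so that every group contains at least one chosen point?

2

H = {M6, M7} meets every group (each contains at least one member of H), and |H| = 2.
No single point lies in every group, so at least 2 are needed and 2 is optimal.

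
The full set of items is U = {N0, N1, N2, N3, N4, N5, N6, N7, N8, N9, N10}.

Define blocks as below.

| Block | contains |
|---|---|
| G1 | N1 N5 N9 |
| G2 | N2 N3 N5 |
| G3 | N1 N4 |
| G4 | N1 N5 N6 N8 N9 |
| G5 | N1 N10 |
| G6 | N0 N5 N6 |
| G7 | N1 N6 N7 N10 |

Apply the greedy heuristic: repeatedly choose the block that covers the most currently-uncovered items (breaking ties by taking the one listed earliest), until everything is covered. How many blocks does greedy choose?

Greedy: pick G4 (covers 5 new) → pick G2 (covers 2 new) → pick G7 (covers 2 new) → pick G3 (covers 1 new) → pick G6 (covers 1 new). Total picks: 5.

5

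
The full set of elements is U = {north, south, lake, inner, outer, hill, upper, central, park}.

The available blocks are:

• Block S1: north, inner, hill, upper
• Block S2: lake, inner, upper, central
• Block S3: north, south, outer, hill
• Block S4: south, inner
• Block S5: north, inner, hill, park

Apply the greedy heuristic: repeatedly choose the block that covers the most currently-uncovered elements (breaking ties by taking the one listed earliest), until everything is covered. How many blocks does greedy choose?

4

Greedy: pick S1 (covers 4 new) → pick S2 (covers 2 new) → pick S3 (covers 2 new) → pick S5 (covers 1 new). Total picks: 4.
(The true minimum cover uses only 3 blocks, so greedy is not optimal here.)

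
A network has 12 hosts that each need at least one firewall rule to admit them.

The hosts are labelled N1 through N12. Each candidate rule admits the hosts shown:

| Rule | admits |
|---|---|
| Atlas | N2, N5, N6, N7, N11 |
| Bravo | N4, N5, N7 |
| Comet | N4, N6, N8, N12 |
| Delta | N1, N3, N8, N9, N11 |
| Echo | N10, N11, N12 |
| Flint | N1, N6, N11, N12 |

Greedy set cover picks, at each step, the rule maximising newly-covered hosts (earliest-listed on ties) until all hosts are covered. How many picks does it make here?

Greedy: pick Atlas (covers 5 new) → pick Delta (covers 4 new) → pick Comet (covers 2 new) → pick Echo (covers 1 new). Total picks: 4.

4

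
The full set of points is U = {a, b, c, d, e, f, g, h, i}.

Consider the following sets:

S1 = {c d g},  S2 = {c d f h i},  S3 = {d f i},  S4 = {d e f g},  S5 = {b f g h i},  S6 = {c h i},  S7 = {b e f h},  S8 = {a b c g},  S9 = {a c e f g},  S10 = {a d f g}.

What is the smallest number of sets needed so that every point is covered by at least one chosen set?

3

S3, S5, and S9 cover everything between them: the union {a, b, c, d, e, f, g, h, i} is all of U.
No 2 of the 10 sets cover everything (all 45 combinations miss at least one point), so 3 is optimal.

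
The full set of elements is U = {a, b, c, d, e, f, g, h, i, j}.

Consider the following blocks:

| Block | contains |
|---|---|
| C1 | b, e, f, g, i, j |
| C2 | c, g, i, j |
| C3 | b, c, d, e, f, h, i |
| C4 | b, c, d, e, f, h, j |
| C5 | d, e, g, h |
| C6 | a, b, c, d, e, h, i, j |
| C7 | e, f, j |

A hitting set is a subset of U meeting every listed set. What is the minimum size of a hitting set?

2

The 2 elements {e, g} hit every block.
No single element lies in every block, so at least 2 are needed and 2 is optimal.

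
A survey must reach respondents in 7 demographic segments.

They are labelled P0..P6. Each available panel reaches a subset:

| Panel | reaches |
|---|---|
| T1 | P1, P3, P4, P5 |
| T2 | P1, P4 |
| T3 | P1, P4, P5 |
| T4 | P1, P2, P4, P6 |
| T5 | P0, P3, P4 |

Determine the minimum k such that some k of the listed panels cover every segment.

3

Take {T1, T4, T5}. Their union is {P0, P1, P2, P3, P4, P5, P6}, which is all 7 segments.
Only T5 contains P0, so T5 is forced; the remaining 4 segments need at least 2 more panels (each remaining panel adds at most 3) — so at least 3 panels are needed, and 3 is optimal.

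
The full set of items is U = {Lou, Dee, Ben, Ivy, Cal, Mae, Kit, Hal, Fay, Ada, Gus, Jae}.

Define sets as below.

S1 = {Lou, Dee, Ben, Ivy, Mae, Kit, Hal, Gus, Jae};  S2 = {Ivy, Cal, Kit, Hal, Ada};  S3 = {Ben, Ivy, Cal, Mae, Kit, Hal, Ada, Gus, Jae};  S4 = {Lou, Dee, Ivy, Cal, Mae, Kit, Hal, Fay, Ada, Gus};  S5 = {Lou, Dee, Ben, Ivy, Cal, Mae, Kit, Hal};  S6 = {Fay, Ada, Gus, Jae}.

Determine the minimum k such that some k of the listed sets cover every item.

S5 and S6 together: S5 ∪ S6 = {Lou, Dee, Ben, Ivy, Cal, Mae, Kit, Hal, Fay, Ada, Gus, Jae} — every item is covered.
No single set has all 12 items (the largest, S4, has 10), so 2 is optimal.

2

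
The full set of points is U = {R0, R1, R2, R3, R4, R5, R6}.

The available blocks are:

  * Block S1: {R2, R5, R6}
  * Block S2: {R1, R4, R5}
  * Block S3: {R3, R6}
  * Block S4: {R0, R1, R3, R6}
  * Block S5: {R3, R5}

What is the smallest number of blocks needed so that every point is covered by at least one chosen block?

Take {S1, S2, S4}. Their union is {R0, R1, R2, R3, R4, R5, R6}, which is all 7 points.
Only S4 contains R0, so S4 is forced; the remaining 3 points need at least 2 more blocks (each remaining block adds at most 2) — so at least 3 blocks are needed, and 3 is optimal.

3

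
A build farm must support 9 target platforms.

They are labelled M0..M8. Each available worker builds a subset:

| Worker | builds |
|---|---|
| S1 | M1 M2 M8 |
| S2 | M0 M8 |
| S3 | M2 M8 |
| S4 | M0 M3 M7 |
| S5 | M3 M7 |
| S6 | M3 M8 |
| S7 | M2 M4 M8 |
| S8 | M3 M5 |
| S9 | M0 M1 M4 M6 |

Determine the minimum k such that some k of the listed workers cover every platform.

4

Take {S5, S7, S8, S9}. Their union is {M0, M1, M2, M3, M4, M5, M6, M7, M8}, which is all 9 platforms.
Only S9 contains M6, so S9 is forced; the remaining 5 platforms need at least 3 more workers (each remaining worker adds at most 2) — so at least 4 workers are needed, and 4 is optimal.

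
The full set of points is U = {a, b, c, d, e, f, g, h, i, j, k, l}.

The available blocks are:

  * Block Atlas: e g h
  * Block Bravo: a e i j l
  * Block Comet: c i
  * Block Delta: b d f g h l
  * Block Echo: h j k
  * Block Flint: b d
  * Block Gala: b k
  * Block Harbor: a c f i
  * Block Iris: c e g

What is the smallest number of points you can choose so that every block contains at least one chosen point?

4

Take T = {b, c, e, h}. Each listed block contains at least one of these, so T is a hitting set of size 4.
No choice of 3 points meets every block, so 4 is the minimum.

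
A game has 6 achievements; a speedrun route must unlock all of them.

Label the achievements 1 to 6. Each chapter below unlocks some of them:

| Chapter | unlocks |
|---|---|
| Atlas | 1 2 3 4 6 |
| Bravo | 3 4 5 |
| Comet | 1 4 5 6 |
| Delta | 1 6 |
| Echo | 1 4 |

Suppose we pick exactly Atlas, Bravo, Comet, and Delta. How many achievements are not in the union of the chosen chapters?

Union of Atlas, Bravo, Comet, Delta = {1, 2, 3, 4, 5, 6} — that's every achievement, so 0 are uncovered.

0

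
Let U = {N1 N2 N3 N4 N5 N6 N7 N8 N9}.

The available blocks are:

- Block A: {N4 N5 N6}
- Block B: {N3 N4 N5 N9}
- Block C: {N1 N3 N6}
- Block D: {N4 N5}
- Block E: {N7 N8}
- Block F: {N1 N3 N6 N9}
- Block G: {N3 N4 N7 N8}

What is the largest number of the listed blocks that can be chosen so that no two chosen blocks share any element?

3

D, E, F are pairwise disjoint (D={N4,N5}; E={N7,N8}; F={N1,N3,N6,N9}).
Every remaining block overlaps one of these, and no 4 of the listed blocks are pairwise disjoint, so 3 is the maximum.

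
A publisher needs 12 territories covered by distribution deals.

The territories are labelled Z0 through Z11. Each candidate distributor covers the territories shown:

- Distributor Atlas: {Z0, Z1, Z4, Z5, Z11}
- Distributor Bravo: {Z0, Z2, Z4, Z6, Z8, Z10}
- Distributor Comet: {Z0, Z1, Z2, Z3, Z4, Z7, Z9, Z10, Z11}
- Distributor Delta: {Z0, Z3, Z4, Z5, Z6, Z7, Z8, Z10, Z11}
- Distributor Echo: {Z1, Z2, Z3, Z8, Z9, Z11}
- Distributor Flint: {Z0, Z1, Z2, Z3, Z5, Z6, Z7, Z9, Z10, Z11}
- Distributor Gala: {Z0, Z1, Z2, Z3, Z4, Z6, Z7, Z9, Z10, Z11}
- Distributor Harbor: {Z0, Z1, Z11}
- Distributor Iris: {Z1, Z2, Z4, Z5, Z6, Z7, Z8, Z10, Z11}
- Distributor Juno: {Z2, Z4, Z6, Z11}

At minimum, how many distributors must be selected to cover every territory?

2

Take {Delta, Gala}. Their union is {Z0, Z1, Z2, Z3, Z4, Z5, Z6, Z7, Z8, Z9, Z10, Z11}, which is all 12 territories.
No single distributor has all 12 territories (the largest, Flint, has 10), so 2 is optimal.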